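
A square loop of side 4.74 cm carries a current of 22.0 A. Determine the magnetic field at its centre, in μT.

Each side is a finite straight segment at perpendicular distance d = a/(2 tan(π/4)) = 0.0237 m from the centre, with end-angles ±π/4.
One side contributes B₁ = (μ₀I/4πd)·2 sin(π/4) = 1.31×10⁻⁴ T.
All 4 sides add in the same direction: B = 4 × 1.31×10⁻⁴ = 5.25×10⁻⁴ T.

B ≈ 525 μT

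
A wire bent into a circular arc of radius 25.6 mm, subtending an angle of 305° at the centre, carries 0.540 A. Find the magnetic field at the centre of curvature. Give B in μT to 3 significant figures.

B ≈ 11.2 μT

The Biot–Savart field of a circular arc at its centre is B = μ₀Iφ/(4πR), with φ = 5.323 rad.
B = (4π×10⁻⁷ × 0.540 × 5.323) / (4π × 0.0256) = 1.12×10⁻⁵ T.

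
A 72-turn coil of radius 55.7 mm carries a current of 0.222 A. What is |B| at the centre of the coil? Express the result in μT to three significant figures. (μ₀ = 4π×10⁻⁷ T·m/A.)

For an N-turn flat coil, B = Nμ₀I/(2R) with R = 0.0557 m.
B = 72 × 2.50×10⁻⁶ T = 1.80×10⁻⁴ T.

B ≈ 180 μT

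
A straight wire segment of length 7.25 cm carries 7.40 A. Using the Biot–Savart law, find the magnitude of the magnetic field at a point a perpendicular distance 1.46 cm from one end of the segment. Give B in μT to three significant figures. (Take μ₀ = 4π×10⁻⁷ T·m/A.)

For a finite straight segment, B = (μ₀I/4πd)(sinθ₁ + sinθ₂), where θ₁, θ₂ are the angles from the perpendicular to each end.
The perpendicular foot is at one end, so the two end-offsets along the wire are 0 and L = 0.0725 m.
sinθ₁ = 0/√(0²+0.0146²) = 0.0000; sinθ₂ = 0.0725/√(0.0725²+0.0146²) = 0.9803.
B = (4π×10⁻⁷ × 7.40) / (4π × 0.0146) × (0.0000 + 0.9803) = 4.97×10⁻⁵ T.

B ≈ 49.7 μT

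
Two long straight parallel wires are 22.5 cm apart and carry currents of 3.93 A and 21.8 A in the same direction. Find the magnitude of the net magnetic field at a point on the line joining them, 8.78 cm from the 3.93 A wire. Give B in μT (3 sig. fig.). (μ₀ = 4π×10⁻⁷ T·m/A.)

B ≈ 22.8 μT

Each long wire gives B = μ₀I/(2πd). Distances are d₁ = 0.0878 m and d₂ = 0.1372 m.
B₁ = 8.95×10⁻⁶ T, B₂ = 3.18×10⁻⁵ T.
Between parallel currents the two contributions point in opposite directions, so they subtract. B = |B₁ − B₂| = |8.95×10⁻⁶ − 3.18×10⁻⁵| = 2.28×10⁻⁵ T.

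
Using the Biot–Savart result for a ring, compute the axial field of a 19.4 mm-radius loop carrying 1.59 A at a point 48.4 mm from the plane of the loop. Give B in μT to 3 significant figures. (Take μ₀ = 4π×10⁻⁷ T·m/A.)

B ≈ 2.65 μT

On the axis of a circular loop, B = μ₀IR² / [2(R²+z²)^(3/2)].
R² + z² = (0.0194)² + (0.0484)² = 0.002719 m², and (R²+z²)^(3/2) = 1.42×10⁻⁴ m³.
B = (4π×10⁻⁷ × 1.59 × 0.0003764) / (2 × 1.42×10⁻⁴) = 2.65×10⁻⁶ T.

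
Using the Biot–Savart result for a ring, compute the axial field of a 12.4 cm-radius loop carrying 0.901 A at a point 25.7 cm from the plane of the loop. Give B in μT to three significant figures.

B ≈ 0.375 μT

On the axis of a circular loop, B = μ₀IR² / [2(R²+z²)^(3/2)].
R² + z² = (0.124)² + (0.257)² = 0.08142 m², and (R²+z²)^(3/2) = 2.32×10⁻² m³.
B = (4π×10⁻⁷ × 0.901 × 0.01538) / (2 × 2.32×10⁻²) = 3.75×10⁻⁷ T.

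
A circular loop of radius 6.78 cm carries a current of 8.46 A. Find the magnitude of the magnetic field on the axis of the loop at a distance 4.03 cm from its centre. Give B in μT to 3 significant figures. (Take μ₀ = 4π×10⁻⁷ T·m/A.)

On the axis of a circular loop, B = μ₀IR² / [2(R²+z²)^(3/2)].
R² + z² = (0.0678)² + (0.0403)² = 0.006221 m², and (R²+z²)^(3/2) = 4.91×10⁻⁴ m³.
B = (4π×10⁻⁷ × 8.46 × 0.004597) / (2 × 4.91×10⁻⁴) = 4.98×10⁻⁵ T.

B ≈ 49.8 μT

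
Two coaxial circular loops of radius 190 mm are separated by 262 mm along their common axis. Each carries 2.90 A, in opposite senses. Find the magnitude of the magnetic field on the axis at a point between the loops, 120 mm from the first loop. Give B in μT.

Each loop contributes B = μ₀IR²/[2(R²+z²)^(3/2)] on the axis, with z measured from that loop.
Loop 1 (z = 0.12 m): B₁ = 5.80×10⁻⁶ T. Loop 2 (z = 0.142 m): B₂ = 4.93×10⁻⁶ T.
The fields oppose: B = |B₁ − B₂| = 8.67×10⁻⁷ T.

B ≈ 0.867 μT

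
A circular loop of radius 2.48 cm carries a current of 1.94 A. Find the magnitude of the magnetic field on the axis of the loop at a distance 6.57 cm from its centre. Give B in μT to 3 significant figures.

B ≈ 2.16 μT

On the axis of a circular loop, B = μ₀IR² / [2(R²+z²)^(3/2)].
R² + z² = (0.0248)² + (0.0657)² = 0.004932 m², and (R²+z²)^(3/2) = 3.46×10⁻⁴ m³.
B = (4π×10⁻⁷ × 1.94 × 0.000615) / (2 × 3.46×10⁻⁴) = 2.16×10⁻⁶ T.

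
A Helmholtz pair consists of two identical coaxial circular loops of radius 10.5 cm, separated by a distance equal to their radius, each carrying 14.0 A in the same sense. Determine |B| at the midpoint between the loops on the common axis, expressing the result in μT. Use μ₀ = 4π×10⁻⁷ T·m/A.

B ≈ 120 μT

Each loop contributes B = μ₀IR²/[2(R²+z²)^(3/2)] on the axis, with z measured from that loop.
Loop 1 (z = 0.0525 m): B₁ = 5.99×10⁻⁵ T. Loop 2 (z = 0.0525 m): B₂ = 5.99×10⁻⁵ T.
The fields add: B = B₁ + B₂ = 1.20×10⁻⁴ T.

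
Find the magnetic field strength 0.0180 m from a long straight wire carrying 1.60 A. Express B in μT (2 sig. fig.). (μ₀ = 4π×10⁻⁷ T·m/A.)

For an infinitely long straight wire, B = μ₀I/(2πd).
B = (4π×10⁻⁷ × 1.60) / (2π × 0.018) = 1.78×10⁻⁵ T.

B ≈ 18 μT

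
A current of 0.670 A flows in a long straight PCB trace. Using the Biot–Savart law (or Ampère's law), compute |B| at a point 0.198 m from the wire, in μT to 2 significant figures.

For an infinitely long straight wire, B = μ₀I/(2πd).
B = (4π×10⁻⁷ × 0.670) / (2π × 0.198) = 6.77×10⁻⁷ T.

B ≈ 0.68 μT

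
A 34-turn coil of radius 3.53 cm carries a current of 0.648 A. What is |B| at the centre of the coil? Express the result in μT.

For an N-turn flat coil, B = Nμ₀I/(2R) with R = 0.0353 m.
B = 34 × 1.15×10⁻⁵ T = 3.92×10⁻⁴ T.

B ≈ 392 μT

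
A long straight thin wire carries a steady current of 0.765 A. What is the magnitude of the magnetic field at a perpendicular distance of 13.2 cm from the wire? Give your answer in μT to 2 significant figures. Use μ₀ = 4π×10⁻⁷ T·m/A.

B ≈ 1.2 μT

For an infinitely long straight wire, B = μ₀I/(2πd).
B = (4π×10⁻⁷ × 0.765) / (2π × 0.132) = 1.16×10⁻⁶ T.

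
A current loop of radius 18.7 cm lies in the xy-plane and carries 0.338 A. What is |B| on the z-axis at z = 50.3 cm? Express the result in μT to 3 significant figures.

B ≈ 0.0481 μT

On the axis of a circular loop, B = μ₀IR² / [2(R²+z²)^(3/2)].
R² + z² = (0.187)² + (0.503)² = 0.288 m², and (R²+z²)^(3/2) = 0.155 m³.
B = (4π×10⁻⁷ × 0.338 × 0.03497) / (2 × 0.155) = 4.81×10⁻⁸ T.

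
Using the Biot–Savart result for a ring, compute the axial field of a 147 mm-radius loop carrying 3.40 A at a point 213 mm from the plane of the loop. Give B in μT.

B ≈ 2.66 μT

On the axis of a circular loop, B = μ₀IR² / [2(R²+z²)^(3/2)].
R² + z² = (0.147)² + (0.213)² = 0.06698 m², and (R²+z²)^(3/2) = 1.73×10⁻² m³.
B = (4π×10⁻⁷ × 3.40 × 0.02161) / (2 × 1.73×10⁻²) = 2.66×10⁻⁶ T.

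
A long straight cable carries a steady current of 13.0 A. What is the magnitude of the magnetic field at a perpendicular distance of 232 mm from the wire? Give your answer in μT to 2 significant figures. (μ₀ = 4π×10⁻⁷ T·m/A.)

For an infinitely long straight wire, B = μ₀I/(2πd).
B = (4π×10⁻⁷ × 13.0) / (2π × 0.232) = 1.12×10⁻⁵ T.

B ≈ 11 μT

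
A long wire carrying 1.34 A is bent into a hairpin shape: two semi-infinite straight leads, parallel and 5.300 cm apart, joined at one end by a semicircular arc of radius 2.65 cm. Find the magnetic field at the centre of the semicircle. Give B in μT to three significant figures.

B ≈ 26.0 μT

The semicircular arc contributes B_arc = μ₀I·π/(4πR) = μ₀I/(4R) = 1.59×10⁻⁵ T.
Each semi-infinite lead is at perpendicular distance R = 0.0265 m from the centre, with the perpendicular foot at its near end, so it contributes μ₀I/(4πR); both point the same way, together 1.01×10⁻⁵ T.
Arc and leads all point the same direction: B = 1.59×10⁻⁵ + 1.01×10⁻⁵ = 2.60×10⁻⁵ T.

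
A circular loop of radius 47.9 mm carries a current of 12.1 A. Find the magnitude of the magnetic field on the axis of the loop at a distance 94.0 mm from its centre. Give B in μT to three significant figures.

B ≈ 14.9 μT

On the axis of a circular loop, B = μ₀IR² / [2(R²+z²)^(3/2)].
R² + z² = (0.0479)² + (0.094)² = 0.01113 m², and (R²+z²)^(3/2) = 1.17×10⁻³ m³.
B = (4π×10⁻⁷ × 12.1 × 0.002294) / (2 × 1.17×10⁻³) = 1.49×10⁻⁵ T.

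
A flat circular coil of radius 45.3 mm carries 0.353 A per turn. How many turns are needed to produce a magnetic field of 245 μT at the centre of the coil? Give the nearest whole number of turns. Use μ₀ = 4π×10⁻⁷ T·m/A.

For an N-turn coil, B = Nμ₀I/(2R). A single turn gives B₁ = 4.90×10⁻⁶ T with R = 0.0453 m.
N = B/B₁ = 2.45×10⁻⁴ / 4.90×10⁻⁶ = 50.04.

N = 50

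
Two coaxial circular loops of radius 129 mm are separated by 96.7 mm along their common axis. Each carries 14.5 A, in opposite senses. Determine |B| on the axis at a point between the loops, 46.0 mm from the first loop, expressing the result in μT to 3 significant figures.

B ≈ 2.08 μT

Each loop contributes B = μ₀IR²/[2(R²+z²)^(3/2)] on the axis, with z measured from that loop.
Loop 1 (z = 0.046 m): B₁ = 5.90×10⁻⁵ T. Loop 2 (z = 0.0507 m): B₂ = 5.69×10⁻⁵ T.
The fields oppose: B = |B₁ − B₂| = 2.08×10⁻⁶ T.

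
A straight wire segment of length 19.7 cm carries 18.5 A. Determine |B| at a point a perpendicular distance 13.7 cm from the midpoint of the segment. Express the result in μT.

B ≈ 15.8 μT

For a finite straight segment, B = (μ₀I/4πd)(sinθ₁ + sinθ₂), where θ₁, θ₂ are the angles from the perpendicular to each end.
The perpendicular from the point meets the wire at its midpoint, so each end is L/2 = 0.0985 m away along the wire.
sinθ₁ = 0.0985/√(0.0985²+0.137²) = 0.5838; sinθ₂ = 0.0985/√(0.0985²+0.137²) = 0.5838.
B = (4π×10⁻⁷ × 18.5) / (4π × 0.137) × (0.5838 + 0.5838) = 1.58×10⁻⁵ T.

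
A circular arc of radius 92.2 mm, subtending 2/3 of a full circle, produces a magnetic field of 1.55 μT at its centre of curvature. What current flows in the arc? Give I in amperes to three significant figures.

I ≈ 0.341 A

For a circular arc, B = μ₀Iφ/(4πR) with φ in radians; here φ = 4.189 rad.
So I = 4πRB/(μ₀φ) = 4π × 0.0922 × 1.55×10⁻⁶ / (4π×10⁻⁷ × 4.189) = 0.341 A.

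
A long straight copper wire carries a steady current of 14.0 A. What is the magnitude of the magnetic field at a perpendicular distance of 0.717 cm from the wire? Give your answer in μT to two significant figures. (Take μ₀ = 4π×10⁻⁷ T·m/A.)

For an infinitely long straight wire, B = μ₀I/(2πd).
B = (4π×10⁻⁷ × 14.0) / (2π × 0.00717) = 3.91×10⁻⁴ T.

B ≈ 390 μT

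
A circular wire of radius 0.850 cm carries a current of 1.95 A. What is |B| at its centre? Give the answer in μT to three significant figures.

At the centre of a circular loop the Biot–Savart law gives B = μ₀I/(2R).
B = (4π×10⁻⁷ × 1.95) / (2 × 0.0085) = 1.44×10⁻⁴ T.

B ≈ 144 μT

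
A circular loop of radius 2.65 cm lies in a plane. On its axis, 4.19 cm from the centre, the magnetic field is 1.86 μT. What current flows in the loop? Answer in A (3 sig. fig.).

On the axis of a loop, B = μ₀IR²/[2(R²+z²)^(3/2)], so I = 2B(R²+z²)^(3/2)/(μ₀R²).
R² + z² = 0.0007022 + 0.001756 = 0.002458 m²; raised to 3/2 gives 1.22×10⁻⁴ m³.
I = 2 × 1.86×10⁻⁶ × 1.22×10⁻⁴ / (1.26×10⁻⁶ × 0.0007022) = 0.514 A.

I ≈ 0.514 A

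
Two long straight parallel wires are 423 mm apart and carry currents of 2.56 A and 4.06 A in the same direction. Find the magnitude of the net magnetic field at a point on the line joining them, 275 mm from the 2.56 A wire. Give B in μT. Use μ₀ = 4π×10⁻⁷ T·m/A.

Each long wire gives B = μ₀I/(2πd). Distances are d₁ = 0.275 m and d₂ = 0.148 m.
B₁ = 1.86×10⁻⁶ T, B₂ = 5.49×10⁻⁶ T.
Between parallel currents the two contributions point in opposite directions, so they subtract. B = |B₁ − B₂| = |1.86×10⁻⁶ − 5.49×10⁻⁶| = 3.62×10⁻⁶ T.

B ≈ 3.62 μT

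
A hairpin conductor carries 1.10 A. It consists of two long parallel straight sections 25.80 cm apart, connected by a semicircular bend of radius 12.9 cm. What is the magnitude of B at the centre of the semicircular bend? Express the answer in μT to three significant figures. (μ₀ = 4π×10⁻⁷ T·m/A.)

B ≈ 4.38 μT

The semicircular arc contributes B_arc = μ₀I·π/(4πR) = μ₀I/(4R) = 2.68×10⁻⁶ T.
Each semi-infinite lead is at perpendicular distance R = 0.129 m from the centre, with the perpendicular foot at its near end, so it contributes μ₀I/(4πR); both point the same way, together 1.71×10⁻⁶ T.
Arc and leads all point the same direction: B = 2.68×10⁻⁶ + 1.71×10⁻⁶ = 4.38×10⁻⁶ T.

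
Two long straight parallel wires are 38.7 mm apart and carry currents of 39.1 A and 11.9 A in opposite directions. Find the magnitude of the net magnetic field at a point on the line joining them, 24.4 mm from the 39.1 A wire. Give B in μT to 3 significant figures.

Each long wire gives B = μ₀I/(2πd). Distances are d₁ = 0.0244 m and d₂ = 0.0143 m.
B₁ = 3.20×10⁻⁴ T, B₂ = 1.66×10⁻⁴ T.
Between antiparallel currents both contributions point the same way, so they add. B = B₁ + B₂ = 3.20×10⁻⁴ + 1.66×10⁻⁴ = 4.87×10⁻⁴ T.

B ≈ 487 μT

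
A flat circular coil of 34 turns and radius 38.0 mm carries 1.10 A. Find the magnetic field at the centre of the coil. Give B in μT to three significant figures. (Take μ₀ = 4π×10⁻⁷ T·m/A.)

B ≈ 618 μT

For an N-turn flat coil, B = Nμ₀I/(2R) with R = 0.038 m.
B = 34 × 1.82×10⁻⁵ T = 6.18×10⁻⁴ T.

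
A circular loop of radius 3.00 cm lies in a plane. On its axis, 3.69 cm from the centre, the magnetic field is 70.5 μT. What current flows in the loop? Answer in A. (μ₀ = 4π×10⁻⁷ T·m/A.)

On the axis of a loop, B = μ₀IR²/[2(R²+z²)^(3/2)], so I = 2B(R²+z²)^(3/2)/(μ₀R²).
R² + z² = 0.0009 + 0.001362 = 0.002262 m²; raised to 3/2 gives 1.08×10⁻⁴ m³.
I = 2 × 7.05×10⁻⁵ × 1.08×10⁻⁴ / (1.26×10⁻⁶ × 0.0009) = 13.4 A.

I ≈ 13.4 A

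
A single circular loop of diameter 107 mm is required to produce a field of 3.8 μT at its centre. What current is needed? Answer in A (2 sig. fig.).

At the centre of a circular loop B = μ₀I/(2R), so I = 2RB/μ₀.
With R = 0.0535 m, I = 2 × 0.0535 × 3.80×10⁻⁶ / (4π×10⁻⁷) = 0.324 A.

I ≈ 0.32 A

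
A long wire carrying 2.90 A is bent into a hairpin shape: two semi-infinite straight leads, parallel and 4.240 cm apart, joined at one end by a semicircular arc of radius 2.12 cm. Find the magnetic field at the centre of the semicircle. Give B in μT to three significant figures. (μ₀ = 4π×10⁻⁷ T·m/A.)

The semicircular arc contributes B_arc = μ₀I·π/(4πR) = μ₀I/(4R) = 4.30×10⁻⁵ T.
Each semi-infinite lead is at perpendicular distance R = 0.0212 m from the centre, with the perpendicular foot at its near end, so it contributes μ₀I/(4πR); both point the same way, together 2.74×10⁻⁵ T.
Arc and leads all point the same direction: B = 4.30×10⁻⁵ + 2.74×10⁻⁵ = 7.03×10⁻⁵ T.

B ≈ 70.3 μT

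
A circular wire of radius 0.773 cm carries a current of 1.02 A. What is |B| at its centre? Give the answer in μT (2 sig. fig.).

B ≈ 83 μT

At the centre of a circular loop the Biot–Savart law gives B = μ₀I/(2R).
B = (4π×10⁻⁷ × 1.02) / (2 × 0.00773) = 8.29×10⁻⁵ T.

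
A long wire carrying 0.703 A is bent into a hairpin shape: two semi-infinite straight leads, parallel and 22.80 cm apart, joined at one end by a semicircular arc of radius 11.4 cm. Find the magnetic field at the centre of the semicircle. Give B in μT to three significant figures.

B ≈ 3.17 μT

The semicircular arc contributes B_arc = μ₀I·π/(4πR) = μ₀I/(4R) = 1.94×10⁻⁶ T.
Each semi-infinite lead is at perpendicular distance R = 0.114 m from the centre, with the perpendicular foot at its near end, so it contributes μ₀I/(4πR); both point the same way, together 1.23×10⁻⁶ T.
Arc and leads all point the same direction: B = 1.94×10⁻⁶ + 1.23×10⁻⁶ = 3.17×10⁻⁶ T.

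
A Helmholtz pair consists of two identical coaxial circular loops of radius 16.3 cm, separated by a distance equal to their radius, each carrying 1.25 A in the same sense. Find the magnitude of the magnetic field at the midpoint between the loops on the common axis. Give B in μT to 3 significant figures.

B ≈ 6.90 μT

Each loop contributes B = μ₀IR²/[2(R²+z²)^(3/2)] on the axis, with z measured from that loop.
Loop 1 (z = 0.0815 m): B₁ = 3.45×10⁻⁶ T. Loop 2 (z = 0.0815 m): B₂ = 3.45×10⁻⁶ T.
The fields add: B = B₁ + B₂ = 6.90×10⁻⁶ T.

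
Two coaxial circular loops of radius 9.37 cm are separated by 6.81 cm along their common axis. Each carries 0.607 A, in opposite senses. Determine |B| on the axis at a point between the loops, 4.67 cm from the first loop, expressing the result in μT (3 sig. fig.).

Each loop contributes B = μ₀IR²/[2(R²+z²)^(3/2)] on the axis, with z measured from that loop.
Loop 1 (z = 0.0467 m): B₁ = 2.92×10⁻⁶ T. Loop 2 (z = 0.0214 m): B₂ = 3.77×10⁻⁶ T.
The fields oppose: B = |B₁ − B₂| = 8.53×10⁻⁷ T.

B ≈ 0.853 μT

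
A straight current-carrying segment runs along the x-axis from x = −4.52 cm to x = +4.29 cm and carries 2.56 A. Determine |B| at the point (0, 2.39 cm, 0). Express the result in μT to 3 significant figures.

For a finite straight segment, B = (μ₀I/4πd)(sinθ₁ + sinθ₂), where θ₁, θ₂ are the angles from the perpendicular to each end.
The perpendicular distance is d = 0.0239 m; the end-offsets along the wire are a = 0.0452 m and b = 0.0429 m.
sinθ₁ = 0.0452/√(0.0452²+0.0239²) = 0.8840; sinθ₂ = 0.0429/√(0.0429²+0.0239²) = 0.8736.
B = (4π×10⁻⁷ × 2.56) / (4π × 0.0239) × (0.8840 + 0.8736) = 1.88×10⁻⁵ T.

B ≈ 18.8 μT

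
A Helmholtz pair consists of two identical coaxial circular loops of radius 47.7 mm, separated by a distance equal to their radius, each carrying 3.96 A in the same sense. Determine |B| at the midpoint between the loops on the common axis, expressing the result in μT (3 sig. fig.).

Each loop contributes B = μ₀IR²/[2(R²+z²)^(3/2)] on the axis, with z measured from that loop.
Loop 1 (z = 0.02385 m): B₁ = 3.73×10⁻⁵ T. Loop 2 (z = 0.02385 m): B₂ = 3.73×10⁻⁵ T.
The fields add: B = B₁ + B₂ = 7.46×10⁻⁵ T.

B ≈ 74.6 μT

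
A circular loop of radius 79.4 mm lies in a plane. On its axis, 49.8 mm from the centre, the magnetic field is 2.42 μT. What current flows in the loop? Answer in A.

I ≈ 0.503 A

On the axis of a loop, B = μ₀IR²/[2(R²+z²)^(3/2)], so I = 2B(R²+z²)^(3/2)/(μ₀R²).
R² + z² = 0.006304 + 0.00248 = 0.008784 m²; raised to 3/2 gives 8.23×10⁻⁴ m³.
I = 2 × 2.42×10⁻⁶ × 8.23×10⁻⁴ / (1.26×10⁻⁶ × 0.006304) = 0.503 A.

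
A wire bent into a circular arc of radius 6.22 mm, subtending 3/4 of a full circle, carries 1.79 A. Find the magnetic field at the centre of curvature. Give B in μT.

The Biot–Savart field of a circular arc at its centre is B = μ₀Iφ/(4πR), with φ = 4.712 rad.
B = (4π×10⁻⁷ × 1.79 × 4.712) / (4π × 0.00622) = 1.36×10⁻⁴ T.

B ≈ 136 μT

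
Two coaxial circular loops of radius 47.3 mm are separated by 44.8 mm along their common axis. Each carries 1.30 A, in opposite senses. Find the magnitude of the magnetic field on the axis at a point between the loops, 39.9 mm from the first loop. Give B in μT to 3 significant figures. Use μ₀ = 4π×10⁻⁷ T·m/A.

B ≈ 9.28 μT

Each loop contributes B = μ₀IR²/[2(R²+z²)^(3/2)] on the axis, with z measured from that loop.
Loop 1 (z = 0.0399 m): B₁ = 7.71×10⁻⁶ T. Loop 2 (z = 0.0049 m): B₂ = 1.70×10⁻⁵ T.
The fields oppose: B = |B₁ − B₂| = 9.28×10⁻⁶ T.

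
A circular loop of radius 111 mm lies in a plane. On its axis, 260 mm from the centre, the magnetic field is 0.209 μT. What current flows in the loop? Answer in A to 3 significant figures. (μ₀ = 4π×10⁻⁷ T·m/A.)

I ≈ 0.610 A

On the axis of a loop, B = μ₀IR²/[2(R²+z²)^(3/2)], so I = 2B(R²+z²)^(3/2)/(μ₀R²).
R² + z² = 0.01232 + 0.0676 = 0.07992 m²; raised to 3/2 gives 2.26×10⁻² m³.
I = 2 × 2.09×10⁻⁷ × 2.26×10⁻² / (1.26×10⁻⁶ × 0.01232) = 0.610 A.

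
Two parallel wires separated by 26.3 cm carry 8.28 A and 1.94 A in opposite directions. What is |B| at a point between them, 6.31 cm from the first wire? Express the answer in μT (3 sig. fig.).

B ≈ 28.2 μT

Each long wire gives B = μ₀I/(2πd). Distances are d₁ = 0.0631 m and d₂ = 0.1999 m.
B₁ = 2.62×10⁻⁵ T, B₂ = 1.94×10⁻⁶ T.
Between antiparallel currents both contributions point the same way, so they add. B = B₁ + B₂ = 2.62×10⁻⁵ + 1.94×10⁻⁶ = 2.82×10⁻⁵ T.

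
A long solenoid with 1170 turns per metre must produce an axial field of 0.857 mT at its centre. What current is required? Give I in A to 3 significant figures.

I ≈ 0.583 A

Inside a long solenoid B = μ₀nI with n = 1170 m⁻¹, so I = B/(μ₀n).
I = 8.57×10⁻⁴ / (4π×10⁻⁷ × 1170) = 0.583 A.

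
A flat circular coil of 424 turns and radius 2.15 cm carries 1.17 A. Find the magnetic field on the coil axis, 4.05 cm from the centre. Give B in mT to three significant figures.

For an N-turn flat coil, B = Nμ₀IR²/[2(R²+z²)^(3/2)] with R = 0.0215 m, z = 0.0405 m.
B = 424 × 3.52×10⁻⁶ T = 1.49×10⁻³ T.

B ≈ 1.49 mT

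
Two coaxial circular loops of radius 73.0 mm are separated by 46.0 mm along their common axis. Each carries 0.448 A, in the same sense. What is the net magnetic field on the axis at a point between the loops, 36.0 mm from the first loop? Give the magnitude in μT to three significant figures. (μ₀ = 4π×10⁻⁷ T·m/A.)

Each loop contributes B = μ₀IR²/[2(R²+z²)^(3/2)] on the axis, with z measured from that loop.
Loop 1 (z = 0.036 m): B₁ = 2.78×10⁻⁶ T. Loop 2 (z = 0.01 m): B₂ = 3.75×10⁻⁶ T.
The fields add: B = B₁ + B₂ = 6.53×10⁻⁶ T.

B ≈ 6.53 μT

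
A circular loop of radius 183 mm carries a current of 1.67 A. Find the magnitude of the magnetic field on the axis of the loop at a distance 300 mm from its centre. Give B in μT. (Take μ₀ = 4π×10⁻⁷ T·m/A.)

B ≈ 0.810 μT

On the axis of a circular loop, B = μ₀IR² / [2(R²+z²)^(3/2)].
R² + z² = (0.183)² + (0.3)² = 0.1235 m², and (R²+z²)^(3/2) = 4.34×10⁻² m³.
B = (4π×10⁻⁷ × 1.67 × 0.03349) / (2 × 4.34×10⁻²) = 8.10×10⁻⁷ T.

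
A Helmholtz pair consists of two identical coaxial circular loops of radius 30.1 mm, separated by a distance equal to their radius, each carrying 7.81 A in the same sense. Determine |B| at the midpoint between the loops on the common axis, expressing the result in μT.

B ≈ 233 μT

Each loop contributes B = μ₀IR²/[2(R²+z²)^(3/2)] on the axis, with z measured from that loop.
Loop 1 (z = 0.01505 m): B₁ = 1.17×10⁻⁴ T. Loop 2 (z = 0.01505 m): B₂ = 1.17×10⁻⁴ T.
The fields add: B = B₁ + B₂ = 2.33×10⁻⁴ T.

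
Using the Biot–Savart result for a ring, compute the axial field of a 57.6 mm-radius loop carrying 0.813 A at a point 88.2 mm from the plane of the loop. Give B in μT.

On the axis of a circular loop, B = μ₀IR² / [2(R²+z²)^(3/2)].
R² + z² = (0.0576)² + (0.0882)² = 0.0111 m², and (R²+z²)^(3/2) = 1.17×10⁻³ m³.
B = (4π×10⁻⁷ × 0.813 × 0.003318) / (2 × 1.17×10⁻³) = 1.45×10⁻⁶ T.

B ≈ 1.45 μT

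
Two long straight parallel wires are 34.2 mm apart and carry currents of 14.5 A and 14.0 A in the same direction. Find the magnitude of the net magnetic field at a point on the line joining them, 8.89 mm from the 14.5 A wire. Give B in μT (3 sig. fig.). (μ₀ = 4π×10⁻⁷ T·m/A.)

Each long wire gives B = μ₀I/(2πd). Distances are d₁ = 0.00889 m and d₂ = 0.02531 m.
B₁ = 3.26×10⁻⁴ T, B₂ = 1.11×10⁻⁴ T.
Between parallel currents the two contributions point in opposite directions, so they subtract. B = |B₁ − B₂| = |3.26×10⁻⁴ − 1.11×10⁻⁴| = 2.16×10⁻⁴ T.

B ≈ 216 μT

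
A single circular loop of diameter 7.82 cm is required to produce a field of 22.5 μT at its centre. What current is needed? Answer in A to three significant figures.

At the centre of a circular loop B = μ₀I/(2R), so I = 2RB/μ₀.
With R = 0.0391 m, I = 2 × 0.0391 × 2.25×10⁻⁵ / (4π×10⁻⁷) = 1.40 A.

I ≈ 1.40 A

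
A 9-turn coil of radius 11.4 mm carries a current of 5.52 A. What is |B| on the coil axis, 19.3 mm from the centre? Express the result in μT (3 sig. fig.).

B ≈ 360 μT

For an N-turn flat coil, B = Nμ₀IR²/[2(R²+z²)^(3/2)] with R = 0.0114 m, z = 0.0193 m.
B = 9 × 4.00×10⁻⁵ T = 3.60×10⁻⁴ T.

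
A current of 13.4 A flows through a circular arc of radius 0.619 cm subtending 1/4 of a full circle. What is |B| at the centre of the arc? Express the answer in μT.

The Biot–Savart field of a circular arc at its centre is B = μ₀Iφ/(4πR), with φ = 1.571 rad.
B = (4π×10⁻⁷ × 13.4 × 1.571) / (4π × 0.00619) = 3.40×10⁻⁴ T.

B ≈ 340 μT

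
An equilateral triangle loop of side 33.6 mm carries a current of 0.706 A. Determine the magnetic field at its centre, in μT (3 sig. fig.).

Each side is a finite straight segment at perpendicular distance d = a/(2 tan(π/3)) = 0.009699 m from the centre, with end-angles ±π/3.
One side contributes B₁ = (μ₀I/4πd)·2 sin(π/3) = 1.26×10⁻⁵ T.
All 3 sides add in the same direction: B = 3 × 1.26×10⁻⁵ = 3.78×10⁻⁵ T.

B ≈ 37.8 μT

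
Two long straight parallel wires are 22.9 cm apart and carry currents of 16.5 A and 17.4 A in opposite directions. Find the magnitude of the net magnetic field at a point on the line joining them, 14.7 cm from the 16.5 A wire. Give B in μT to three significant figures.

B ≈ 64.9 μT

Each long wire gives B = μ₀I/(2πd). Distances are d₁ = 0.147 m and d₂ = 0.082 m.
B₁ = 2.24×10⁻⁵ T, B₂ = 4.24×10⁻⁵ T.
Between antiparallel currents both contributions point the same way, so they add. B = B₁ + B₂ = 2.24×10⁻⁵ + 4.24×10⁻⁵ = 6.49×10⁻⁵ T.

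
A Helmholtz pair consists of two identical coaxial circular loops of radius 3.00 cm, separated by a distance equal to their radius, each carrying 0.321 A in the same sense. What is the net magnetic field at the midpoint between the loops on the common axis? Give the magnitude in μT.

Each loop contributes B = μ₀IR²/[2(R²+z²)^(3/2)] on the axis, with z measured from that loop.
Loop 1 (z = 0.015 m): B₁ = 4.81×10⁻⁶ T. Loop 2 (z = 0.015 m): B₂ = 4.81×10⁻⁶ T.
The fields add: B = B₁ + B₂ = 9.62×10⁻⁶ T.

B ≈ 9.62 μT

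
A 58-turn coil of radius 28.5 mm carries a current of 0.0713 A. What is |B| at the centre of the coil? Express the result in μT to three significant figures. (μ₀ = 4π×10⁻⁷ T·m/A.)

B ≈ 91.2 μT

For an N-turn flat coil, B = Nμ₀I/(2R) with R = 0.0285 m.
B = 58 × 1.57×10⁻⁶ T = 9.12×10⁻⁵ T.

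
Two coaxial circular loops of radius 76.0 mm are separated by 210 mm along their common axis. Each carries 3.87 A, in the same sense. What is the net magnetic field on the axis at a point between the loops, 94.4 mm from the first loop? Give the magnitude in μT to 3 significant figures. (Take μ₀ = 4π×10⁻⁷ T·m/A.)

Each loop contributes B = μ₀IR²/[2(R²+z²)^(3/2)] on the axis, with z measured from that loop.
Loop 1 (z = 0.0944 m): B₁ = 7.89×10⁻⁶ T. Loop 2 (z = 0.1156 m): B₂ = 5.30×10⁻⁶ T.
The fields add: B = B₁ + B₂ = 1.32×10⁻⁵ T.

B ≈ 13.2 μT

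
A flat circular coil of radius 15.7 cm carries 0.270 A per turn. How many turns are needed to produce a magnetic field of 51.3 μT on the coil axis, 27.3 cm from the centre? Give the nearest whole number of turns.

N = 383

For an N-turn coil, B = Nμ₀IR²/[2(R²+z²)^(3/2)]. A single turn gives B₁ = 1.34×10⁻⁷ T with R = 0.157 m, z = 0.273 m.
N = B/B₁ = 5.13×10⁻⁵ / 1.34×10⁻⁷ = 383.18.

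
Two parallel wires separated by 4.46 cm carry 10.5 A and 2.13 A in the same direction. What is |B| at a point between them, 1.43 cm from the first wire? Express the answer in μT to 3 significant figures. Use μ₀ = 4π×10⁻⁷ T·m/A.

Each long wire gives B = μ₀I/(2πd). Distances are d₁ = 0.0143 m and d₂ = 0.0303 m.
B₁ = 1.47×10⁻⁴ T, B₂ = 1.41×10⁻⁵ T.
Between parallel currents the two contributions point in opposite directions, so they subtract. B = |B₁ − B₂| = |1.47×10⁻⁴ − 1.41×10⁻⁵| = 1.33×10⁻⁴ T.

B ≈ 133 μT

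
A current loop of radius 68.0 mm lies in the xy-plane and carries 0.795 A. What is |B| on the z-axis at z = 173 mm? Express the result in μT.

On the axis of a circular loop, B = μ₀IR² / [2(R²+z²)^(3/2)].
R² + z² = (0.068)² + (0.173)² = 0.03455 m², and (R²+z²)^(3/2) = 6.42×10⁻³ m³.
B = (4π×10⁻⁷ × 0.795 × 0.004624) / (2 × 6.42×10⁻³) = 3.60×10⁻⁷ T.

B ≈ 0.360 μT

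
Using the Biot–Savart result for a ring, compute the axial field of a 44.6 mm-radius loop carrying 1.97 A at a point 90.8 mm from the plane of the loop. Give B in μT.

On the axis of a circular loop, B = μ₀IR² / [2(R²+z²)^(3/2)].
R² + z² = (0.0446)² + (0.0908)² = 0.01023 m², and (R²+z²)^(3/2) = 1.04×10⁻³ m³.
B = (4π×10⁻⁷ × 1.97 × 0.001989) / (2 × 1.04×10⁻³) = 2.38×10⁻⁶ T.

B ≈ 2.38 μT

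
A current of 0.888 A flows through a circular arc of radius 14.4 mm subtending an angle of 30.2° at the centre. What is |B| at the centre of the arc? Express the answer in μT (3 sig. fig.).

The Biot–Savart field of a circular arc at its centre is B = μ₀Iφ/(4πR), with φ = 0.5271 rad.
B = (4π×10⁻⁷ × 0.888 × 0.5271) / (4π × 0.0144) = 3.25×10⁻⁶ T.

B ≈ 3.25 μT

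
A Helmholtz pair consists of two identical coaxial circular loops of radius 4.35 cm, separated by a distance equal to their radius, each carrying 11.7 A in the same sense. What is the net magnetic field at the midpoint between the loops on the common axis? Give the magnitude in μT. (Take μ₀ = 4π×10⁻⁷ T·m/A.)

B ≈ 242 μT

Each loop contributes B = μ₀IR²/[2(R²+z²)^(3/2)] on the axis, with z measured from that loop.
Loop 1 (z = 0.02175 m): B₁ = 1.21×10⁻⁴ T. Loop 2 (z = 0.02175 m): B₂ = 1.21×10⁻⁴ T.
The fields add: B = B₁ + B₂ = 2.42×10⁻⁴ T.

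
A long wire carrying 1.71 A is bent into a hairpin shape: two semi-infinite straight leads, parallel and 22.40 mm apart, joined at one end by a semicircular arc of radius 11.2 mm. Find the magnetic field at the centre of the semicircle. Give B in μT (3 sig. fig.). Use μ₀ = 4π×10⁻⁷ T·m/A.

The semicircular arc contributes B_arc = μ₀I·π/(4πR) = μ₀I/(4R) = 4.80×10⁻⁵ T.
Each semi-infinite lead is at perpendicular distance R = 0.0112 m from the centre, with the perpendicular foot at its near end, so it contributes μ₀I/(4πR); both point the same way, together 3.05×10⁻⁵ T.
Arc and leads all point the same direction: B = 4.80×10⁻⁵ + 3.05×10⁻⁵ = 7.85×10⁻⁵ T.

B ≈ 78.5 μT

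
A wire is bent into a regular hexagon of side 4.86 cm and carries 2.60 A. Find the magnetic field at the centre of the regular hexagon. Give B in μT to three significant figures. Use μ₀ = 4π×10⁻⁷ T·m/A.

B ≈ 37.1 μT

Each side is a finite straight segment at perpendicular distance d = a/(2 tan(π/6)) = 0.04209 m from the centre, with end-angles ±π/6.
One side contributes B₁ = (μ₀I/4πd)·2 sin(π/6) = 6.18×10⁻⁶ T.
All 6 sides add in the same direction: B = 6 × 6.18×10⁻⁶ = 3.71×10⁻⁵ T.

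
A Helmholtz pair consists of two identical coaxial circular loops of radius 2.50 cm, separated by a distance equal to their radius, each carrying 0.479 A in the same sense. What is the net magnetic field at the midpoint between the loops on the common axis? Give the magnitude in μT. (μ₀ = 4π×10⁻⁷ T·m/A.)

Each loop contributes B = μ₀IR²/[2(R²+z²)^(3/2)] on the axis, with z measured from that loop.
Loop 1 (z = 0.0125 m): B₁ = 8.61×10⁻⁶ T. Loop 2 (z = 0.0125 m): B₂ = 8.61×10⁻⁶ T.
The fields add: B = B₁ + B₂ = 1.72×10⁻⁵ T.

B ≈ 17.2 μT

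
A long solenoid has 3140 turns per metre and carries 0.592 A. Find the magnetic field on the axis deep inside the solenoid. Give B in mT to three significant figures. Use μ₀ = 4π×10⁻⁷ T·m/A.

Inside a long solenoid, B = μ₀nI with n = 3140 turns/m.
B = 4π×10⁻⁷ × 3140 × 0.592 = 2.34×10⁻³ T.

B ≈ 2.34 mT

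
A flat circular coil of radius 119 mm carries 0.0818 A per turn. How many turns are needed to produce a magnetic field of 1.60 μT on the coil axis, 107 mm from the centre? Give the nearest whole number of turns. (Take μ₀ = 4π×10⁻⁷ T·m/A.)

For an N-turn coil, B = Nμ₀IR²/[2(R²+z²)^(3/2)]. A single turn gives B₁ = 1.78×10⁻⁷ T with R = 0.119 m, z = 0.107 m.
N = B/B₁ = 1.60×10⁻⁶ / 1.78×10⁻⁷ = 9.01.

N = 9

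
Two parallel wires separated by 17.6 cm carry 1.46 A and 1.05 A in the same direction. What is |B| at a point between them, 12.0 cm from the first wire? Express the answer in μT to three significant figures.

B ≈ 1.32 μT

Each long wire gives B = μ₀I/(2πd). Distances are d₁ = 0.12 m and d₂ = 0.056 m.
B₁ = 2.43×10⁻⁶ T, B₂ = 3.75×10⁻⁶ T.
Between parallel currents the two contributions point in opposite directions, so they subtract. B = |B₁ − B₂| = |2.43×10⁻⁶ − 3.75×10⁻⁶| = 1.32×10⁻⁶ T.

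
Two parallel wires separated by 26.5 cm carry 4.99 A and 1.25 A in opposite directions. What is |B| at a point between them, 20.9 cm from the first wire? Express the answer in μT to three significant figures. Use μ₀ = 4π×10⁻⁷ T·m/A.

B ≈ 9.24 μT

Each long wire gives B = μ₀I/(2πd). Distances are d₁ = 0.209 m and d₂ = 0.056 m.
B₁ = 4.78×10⁻⁶ T, B₂ = 4.46×10⁻⁶ T.
Between antiparallel currents both contributions point the same way, so they add. B = B₁ + B₂ = 4.78×10⁻⁶ + 4.46×10⁻⁶ = 9.24×10⁻⁶ T.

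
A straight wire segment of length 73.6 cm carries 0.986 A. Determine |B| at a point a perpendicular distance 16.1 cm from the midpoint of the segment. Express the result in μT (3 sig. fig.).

For a finite straight segment, B = (μ₀I/4πd)(sinθ₁ + sinθ₂), where θ₁, θ₂ are the angles from the perpendicular to each end.
The perpendicular from the point meets the wire at its midpoint, so each end is L/2 = 0.368 m away along the wire.
sinθ₁ = 0.368/√(0.368²+0.161²) = 0.9162; sinθ₂ = 0.368/√(0.368²+0.161²) = 0.9162.
B = (4π×10⁻⁷ × 0.986) / (4π × 0.161) × (0.9162 + 0.9162) = 1.12×10⁻⁶ T.

B ≈ 1.12 μT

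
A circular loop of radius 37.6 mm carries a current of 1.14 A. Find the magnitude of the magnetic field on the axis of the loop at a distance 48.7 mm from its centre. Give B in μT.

B ≈ 4.35 μT

On the axis of a circular loop, B = μ₀IR² / [2(R²+z²)^(3/2)].
R² + z² = (0.0376)² + (0.0487)² = 0.003785 m², and (R²+z²)^(3/2) = 2.33×10⁻⁴ m³.
B = (4π×10⁻⁷ × 1.14 × 0.001414) / (2 × 2.33×10⁻⁴) = 4.35×10⁻⁶ T.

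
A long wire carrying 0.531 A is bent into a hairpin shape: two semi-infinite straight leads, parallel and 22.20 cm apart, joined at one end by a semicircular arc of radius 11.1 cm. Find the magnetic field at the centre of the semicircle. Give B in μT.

The semicircular arc contributes B_arc = μ₀I·π/(4πR) = μ₀I/(4R) = 1.50×10⁻⁶ T.
Each semi-infinite lead is at perpendicular distance R = 0.111 m from the centre, with the perpendicular foot at its near end, so it contributes μ₀I/(4πR); both point the same way, together 9.57×10⁻⁷ T.
Arc and leads all point the same direction: B = 1.50×10⁻⁶ + 9.57×10⁻⁷ = 2.46×10⁻⁶ T.

B ≈ 2.46 μT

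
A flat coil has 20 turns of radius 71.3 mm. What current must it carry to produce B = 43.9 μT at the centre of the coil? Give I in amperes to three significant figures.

I ≈ 0.249 A

For an N-turn coil, B = Nμ₀I/(2R) with R = 0.0713 m, so I = 2RB/(Nμ₀) = 2 × 0.0713 × 4.39×10⁻⁵ / (20 × 4π×10⁻⁷) = 0.249 A.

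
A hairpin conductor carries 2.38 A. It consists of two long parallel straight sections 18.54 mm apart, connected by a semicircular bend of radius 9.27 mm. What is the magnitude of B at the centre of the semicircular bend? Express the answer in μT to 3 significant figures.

B ≈ 132 μT

The semicircular arc contributes B_arc = μ₀I·π/(4πR) = μ₀I/(4R) = 8.07×10⁻⁵ T.
Each semi-infinite lead is at perpendicular distance R = 0.00927 m from the centre, with the perpendicular foot at its near end, so it contributes μ₀I/(4πR); both point the same way, together 5.13×10⁻⁵ T.
Arc and leads all point the same direction: B = 8.07×10⁻⁵ + 5.13×10⁻⁵ = 1.32×10⁻⁴ T.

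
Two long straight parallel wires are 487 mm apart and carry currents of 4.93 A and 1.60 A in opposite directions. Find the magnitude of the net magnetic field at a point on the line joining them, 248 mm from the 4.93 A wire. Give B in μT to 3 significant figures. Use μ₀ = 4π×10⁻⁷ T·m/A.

Each long wire gives B = μ₀I/(2πd). Distances are d₁ = 0.248 m and d₂ = 0.239 m.
B₁ = 3.98×10⁻⁶ T, B₂ = 1.34×10⁻⁶ T.
Between antiparallel currents both contributions point the same way, so they add. B = B₁ + B₂ = 3.98×10⁻⁶ + 1.34×10⁻⁶ = 5.31×10⁻⁶ T.

B ≈ 5.31 μT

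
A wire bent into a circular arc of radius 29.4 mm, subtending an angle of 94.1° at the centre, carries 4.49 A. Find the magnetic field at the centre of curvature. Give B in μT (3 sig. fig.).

The Biot–Savart field of a circular arc at its centre is B = μ₀Iφ/(4πR), with φ = 1.642 rad.
B = (4π×10⁻⁷ × 4.49 × 1.642) / (4π × 0.0294) = 2.51×10⁻⁵ T.

B ≈ 25.1 μT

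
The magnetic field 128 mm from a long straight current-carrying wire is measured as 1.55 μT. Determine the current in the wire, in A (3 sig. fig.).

I ≈ 0.992 A

For a long straight wire B = μ₀I/(2πd), so I = 2πdB/μ₀.
I = 2π × 0.128 × 1.55×10⁻⁶ / (4π×10⁻⁷) = 0.992 A.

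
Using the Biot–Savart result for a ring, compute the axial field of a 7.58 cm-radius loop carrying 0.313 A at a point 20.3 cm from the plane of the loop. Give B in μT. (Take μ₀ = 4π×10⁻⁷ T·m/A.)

On the axis of a circular loop, B = μ₀IR² / [2(R²+z²)^(3/2)].
R² + z² = (0.0758)² + (0.203)² = 0.04695 m², and (R²+z²)^(3/2) = 1.02×10⁻² m³.
B = (4π×10⁻⁷ × 0.313 × 0.005746) / (2 × 1.02×10⁻²) = 1.11×10⁻⁷ T.

B ≈ 0.111 μT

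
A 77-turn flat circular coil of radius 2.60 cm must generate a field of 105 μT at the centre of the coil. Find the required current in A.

I ≈ 0.0564 A

For an N-turn coil, B = Nμ₀I/(2R) with R = 0.026 m, so I = 2RB/(Nμ₀) = 2 × 0.026 × 1.05×10⁻⁴ / (77 × 4π×10⁻⁷) = 5.64×10⁻² A.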